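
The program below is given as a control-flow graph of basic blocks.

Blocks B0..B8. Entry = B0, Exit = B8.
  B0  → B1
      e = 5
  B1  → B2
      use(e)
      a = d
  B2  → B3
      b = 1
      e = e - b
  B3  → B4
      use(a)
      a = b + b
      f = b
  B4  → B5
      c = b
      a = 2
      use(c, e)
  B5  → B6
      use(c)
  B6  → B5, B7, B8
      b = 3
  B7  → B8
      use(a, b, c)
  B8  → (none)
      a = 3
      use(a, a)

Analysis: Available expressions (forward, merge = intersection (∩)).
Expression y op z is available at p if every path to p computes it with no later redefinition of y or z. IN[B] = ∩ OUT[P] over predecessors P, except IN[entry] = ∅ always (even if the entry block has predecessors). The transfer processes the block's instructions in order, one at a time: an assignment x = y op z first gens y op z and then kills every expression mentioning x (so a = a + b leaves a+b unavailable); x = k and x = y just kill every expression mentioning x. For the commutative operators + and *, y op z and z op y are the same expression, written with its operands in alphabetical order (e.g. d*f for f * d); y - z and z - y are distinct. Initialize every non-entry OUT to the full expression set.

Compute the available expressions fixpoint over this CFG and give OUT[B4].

Answer: {b+b}

Working:
Fixpoint table:
  B0:  IN={}  OUT={}
  B1:  IN={}  OUT={}
  B2:  IN={}  OUT={}
  B3:  IN={}  OUT={b+b}
  B4:  IN={b+b}  OUT={b+b}
  B5:  IN={}  OUT={}
  B6:  IN={}  OUT={}
  B7:  IN={}  OUT={}
  B8:  IN={}  OUT={}

Merge at B4: IN[B4] = OUT[B3] = {b+b}
Applying B4's transfer function to that IN value gives OUT[B4] (row B4 above).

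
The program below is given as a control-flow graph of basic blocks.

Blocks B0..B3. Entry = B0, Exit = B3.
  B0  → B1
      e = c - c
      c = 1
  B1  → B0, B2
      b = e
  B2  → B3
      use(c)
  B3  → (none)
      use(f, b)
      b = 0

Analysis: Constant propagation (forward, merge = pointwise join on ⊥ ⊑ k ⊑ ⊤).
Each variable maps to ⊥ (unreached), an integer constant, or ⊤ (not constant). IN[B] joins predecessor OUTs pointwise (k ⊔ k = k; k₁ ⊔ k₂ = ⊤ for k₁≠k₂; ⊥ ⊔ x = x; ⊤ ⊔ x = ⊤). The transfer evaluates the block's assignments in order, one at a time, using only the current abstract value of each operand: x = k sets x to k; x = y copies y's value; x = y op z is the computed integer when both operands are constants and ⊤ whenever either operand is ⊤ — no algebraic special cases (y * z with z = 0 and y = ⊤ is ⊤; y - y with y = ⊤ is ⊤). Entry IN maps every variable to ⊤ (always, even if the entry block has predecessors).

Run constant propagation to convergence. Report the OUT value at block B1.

Converged values:
  B0: | IN=(all ⊤) | OUT={c:1; rest ⊤}
  B1: | IN={c:1; rest ⊤} | OUT={c:1; rest ⊤}
  B2: | IN={c:1; rest ⊤} | OUT={c:1; rest ⊤}
  B3: | IN={c:1; rest ⊤} | OUT={b:0, c:1; rest ⊤}

Merge at B1: IN[B1] = OUT[B0] = {a: ⊤, b: ⊤, c: 1, d: ⊤, e: ⊤, f: ⊤}
Applying B1's transfer function to that IN value gives OUT[B1] (row B1 above).

Answer: {a: ⊤, b: ⊤, c: 1, d: ⊤, e: ⊤, f: ⊤}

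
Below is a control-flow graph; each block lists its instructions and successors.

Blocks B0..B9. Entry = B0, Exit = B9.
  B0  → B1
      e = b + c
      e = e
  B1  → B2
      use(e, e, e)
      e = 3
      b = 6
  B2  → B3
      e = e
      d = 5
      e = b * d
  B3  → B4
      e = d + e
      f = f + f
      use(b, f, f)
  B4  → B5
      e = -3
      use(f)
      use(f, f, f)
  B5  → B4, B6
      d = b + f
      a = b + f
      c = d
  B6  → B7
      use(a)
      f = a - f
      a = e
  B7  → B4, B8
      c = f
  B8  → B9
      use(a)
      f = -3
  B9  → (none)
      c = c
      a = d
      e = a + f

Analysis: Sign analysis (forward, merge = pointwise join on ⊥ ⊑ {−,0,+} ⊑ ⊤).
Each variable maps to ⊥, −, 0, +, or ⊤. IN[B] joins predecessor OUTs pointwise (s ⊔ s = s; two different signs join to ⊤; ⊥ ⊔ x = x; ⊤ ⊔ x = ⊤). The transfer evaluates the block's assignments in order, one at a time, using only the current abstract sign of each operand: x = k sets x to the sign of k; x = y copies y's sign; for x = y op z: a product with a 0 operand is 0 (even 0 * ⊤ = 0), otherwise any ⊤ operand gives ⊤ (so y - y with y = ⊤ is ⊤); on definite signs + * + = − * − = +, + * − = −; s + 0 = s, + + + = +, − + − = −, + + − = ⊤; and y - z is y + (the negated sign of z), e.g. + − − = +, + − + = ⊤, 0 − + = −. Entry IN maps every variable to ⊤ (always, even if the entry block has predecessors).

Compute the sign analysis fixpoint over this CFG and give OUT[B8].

Answer: {a: -, b: +, c: ⊤, d: ⊤, e: -, f: -}

Working:
Converged values:
  B0:  IN=(all ⊤)  OUT=(all ⊤)
  B1:  IN=(all ⊤)  OUT={b:+, e:+; rest ⊤}
  B2:  IN={b:+, e:+; rest ⊤}  OUT={b:+, d:+, e:+; rest ⊤}
  B3:  IN={b:+, d:+, e:+; rest ⊤}  OUT={b:+, d:+, e:+; rest ⊤}
  B4:  IN={b:+; rest ⊤}  OUT={b:+, e:-; rest ⊤}
  B5:  IN={b:+, e:-; rest ⊤}  OUT={b:+, e:-; rest ⊤}
  B6:  IN={b:+, e:-; rest ⊤}  OUT={a:-, b:+, e:-; rest ⊤}
  B7:  IN={a:-, b:+, e:-; rest ⊤}  OUT={a:-, b:+, e:-; rest ⊤}
  B8:  IN={a:-, b:+, e:-; rest ⊤}  OUT={a:-, b:+, e:-, f:-; rest ⊤}
  B9:  IN={a:-, b:+, e:-, f:-; rest ⊤}  OUT={b:+, f:-; rest ⊤}

Merge at B8: IN[B8] = OUT[B7] = {a: -, b: +, c: ⊤, d: ⊤, e: -, f: ⊤}
Applying B8's transfer function to that IN value gives OUT[B8] (row B8 above).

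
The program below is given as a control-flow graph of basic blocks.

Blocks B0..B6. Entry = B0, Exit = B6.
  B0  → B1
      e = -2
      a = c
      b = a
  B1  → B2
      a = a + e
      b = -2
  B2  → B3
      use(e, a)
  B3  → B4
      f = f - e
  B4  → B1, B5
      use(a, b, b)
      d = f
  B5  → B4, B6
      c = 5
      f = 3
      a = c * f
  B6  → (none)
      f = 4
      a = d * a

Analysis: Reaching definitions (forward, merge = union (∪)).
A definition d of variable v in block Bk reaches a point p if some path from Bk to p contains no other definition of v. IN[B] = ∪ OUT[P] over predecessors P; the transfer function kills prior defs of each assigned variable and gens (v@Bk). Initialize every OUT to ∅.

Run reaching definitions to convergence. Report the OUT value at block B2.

Fixpoint table:
  B0:   IN={}   OUT={a@B0, b@B0, e@B0}
  B1:   IN={a@B0, a@B1, a@B5, b@B0, b@B1, c@B5, d@B4, e@B0, f@B3, f@B5}   OUT={a@B1, b@B1, c@B5, d@B4, e@B0, f@B3, f@B5}
  B2:   IN={a@B1, b@B1, c@B5, d@B4, e@B0, f@B3, f@B5}   OUT={a@B1, b@B1, c@B5, d@B4, e@B0, f@B3, f@B5}
  B3:   IN={a@B1, b@B1, c@B5, d@B4, e@B0, f@B3, f@B5}   OUT={a@B1, b@B1, c@B5, d@B4, e@B0, f@B3}
  B4:   IN={a@B1, a@B5, b@B1, c@B5, d@B4, e@B0, f@B3, f@B5}   OUT={a@B1, a@B5, b@B1, c@B5, d@B4, e@B0, f@B3, f@B5}
  B5:   IN={a@B1, a@B5, b@B1, c@B5, d@B4, e@B0, f@B3, f@B5}   OUT={a@B5, b@B1, c@B5, d@B4, e@B0, f@B5}
  B6:   IN={a@B5, b@B1, c@B5, d@B4, e@B0, f@B5}   OUT={a@B6, b@B1, c@B5, d@B4, e@B0, f@B6}

Merge at B2: IN[B2] = OUT[B1] = {a@B1, b@B1, c@B5, d@B4, e@B0, f@B3, f@B5}
Applying B2's transfer function to that IN value gives OUT[B2] (row B2 above).

Answer: {a@B1, b@B1, c@B5, d@B4, e@B0, f@B3, f@B5}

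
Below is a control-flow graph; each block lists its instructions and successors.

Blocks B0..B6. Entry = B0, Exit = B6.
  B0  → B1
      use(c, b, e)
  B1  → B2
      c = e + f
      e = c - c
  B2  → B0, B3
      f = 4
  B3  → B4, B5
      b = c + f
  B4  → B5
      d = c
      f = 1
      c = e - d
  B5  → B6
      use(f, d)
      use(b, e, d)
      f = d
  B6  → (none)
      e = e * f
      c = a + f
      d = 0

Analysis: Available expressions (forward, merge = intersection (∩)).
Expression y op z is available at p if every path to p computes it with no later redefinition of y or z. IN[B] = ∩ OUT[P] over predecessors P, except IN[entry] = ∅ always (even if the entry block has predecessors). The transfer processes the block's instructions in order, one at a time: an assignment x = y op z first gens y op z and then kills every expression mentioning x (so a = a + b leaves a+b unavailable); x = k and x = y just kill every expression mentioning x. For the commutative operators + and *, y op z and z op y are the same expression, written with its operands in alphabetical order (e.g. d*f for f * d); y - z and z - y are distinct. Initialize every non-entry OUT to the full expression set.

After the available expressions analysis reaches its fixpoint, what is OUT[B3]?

Answer: {c+f, c-c}

Trace:
Per-block solution:
  B0: | IN={} | OUT={}
  B1: | IN={} | OUT={c-c}
  B2: | IN={c-c} | OUT={c-c}
  B3: | IN={c-c} | OUT={c+f, c-c}
  B4: | IN={c+f, c-c} | OUT={e-d}
  B5: | IN={} | OUT={}
  B6: | IN={} | OUT={a+f}

Merge at B3: IN[B3] = OUT[B2] = {c-c}
Applying B3's transfer function to that IN value gives OUT[B3] (row B3 above).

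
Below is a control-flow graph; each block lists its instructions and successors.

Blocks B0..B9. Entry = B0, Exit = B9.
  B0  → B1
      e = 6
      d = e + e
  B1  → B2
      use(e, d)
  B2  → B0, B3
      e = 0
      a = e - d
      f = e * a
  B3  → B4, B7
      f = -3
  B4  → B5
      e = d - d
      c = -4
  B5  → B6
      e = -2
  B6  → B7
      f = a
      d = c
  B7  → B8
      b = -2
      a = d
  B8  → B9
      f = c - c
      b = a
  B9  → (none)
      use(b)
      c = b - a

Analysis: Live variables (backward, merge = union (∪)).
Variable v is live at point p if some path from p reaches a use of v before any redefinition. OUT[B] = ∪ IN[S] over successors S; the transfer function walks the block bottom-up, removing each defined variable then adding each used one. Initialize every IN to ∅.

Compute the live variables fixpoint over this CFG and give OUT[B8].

Converged values:
  B0:   IN={c}   OUT={c, d, e}
  B1:   IN={c, d, e}   OUT={c, d}
  B2:   IN={c, d}   OUT={a, c, d}
  B3:   IN={a, c, d}   OUT={a, c, d}
  B4:   IN={a, d}   OUT={a, c}
  B5:   IN={a, c}   OUT={a, c}
  B6:   IN={a, c}   OUT={c, d}
  B7:   IN={c, d}   OUT={a, c}
  B8:   IN={a, c}   OUT={a, b}
  B9:   IN={a, b}   OUT={}

Merge at B8: OUT[B8] = IN[B9] = {a, b}

Answer: {a, b}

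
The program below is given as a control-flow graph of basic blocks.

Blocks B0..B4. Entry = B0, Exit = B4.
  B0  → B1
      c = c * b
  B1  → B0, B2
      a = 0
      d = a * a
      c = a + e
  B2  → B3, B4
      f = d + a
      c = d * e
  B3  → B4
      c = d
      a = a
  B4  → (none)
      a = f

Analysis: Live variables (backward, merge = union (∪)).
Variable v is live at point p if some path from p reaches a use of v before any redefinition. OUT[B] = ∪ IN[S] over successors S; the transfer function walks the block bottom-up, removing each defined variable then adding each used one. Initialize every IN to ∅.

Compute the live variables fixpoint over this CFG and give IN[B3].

Answer: {a, d, f}

Trace:
Converged values:
  B0:  IN={b, c, e}  OUT={b, e}
  B1:  IN={b, e}  OUT={a, b, c, d, e}
  B2:  IN={a, d, e}  OUT={a, d, f}
  B3:  IN={a, d, f}  OUT={f}
  B4:  IN={f}  OUT={}

Merge at B3: OUT[B3] = IN[B4] = {f}
Applying B3's transfer function to that OUT value gives IN[B3] (row B3 above).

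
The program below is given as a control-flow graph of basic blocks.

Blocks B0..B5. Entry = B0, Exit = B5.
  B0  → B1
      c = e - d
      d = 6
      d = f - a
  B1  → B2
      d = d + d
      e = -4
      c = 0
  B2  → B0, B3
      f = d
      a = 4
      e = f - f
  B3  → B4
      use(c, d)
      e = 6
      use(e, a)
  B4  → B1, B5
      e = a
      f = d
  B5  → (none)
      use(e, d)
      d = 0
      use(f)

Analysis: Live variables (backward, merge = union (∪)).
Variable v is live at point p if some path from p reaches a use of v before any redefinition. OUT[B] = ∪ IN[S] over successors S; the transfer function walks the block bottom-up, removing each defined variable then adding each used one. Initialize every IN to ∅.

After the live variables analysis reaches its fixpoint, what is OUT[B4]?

Answer: {d, e, f}

Trace:
Fixpoint table:
  B0: | IN={a, d, e, f} | OUT={d}
  B1: | IN={d} | OUT={c, d}
  B2: | IN={c, d} | OUT={a, c, d, e, f}
  B3: | IN={a, c, d} | OUT={a, d}
  B4: | IN={a, d} | OUT={d, e, f}
  B5: | IN={d, e, f} | OUT={}

Merge at B4: OUT[B4] = IN[B1] ⊔ IN[B5] = {d, e, f}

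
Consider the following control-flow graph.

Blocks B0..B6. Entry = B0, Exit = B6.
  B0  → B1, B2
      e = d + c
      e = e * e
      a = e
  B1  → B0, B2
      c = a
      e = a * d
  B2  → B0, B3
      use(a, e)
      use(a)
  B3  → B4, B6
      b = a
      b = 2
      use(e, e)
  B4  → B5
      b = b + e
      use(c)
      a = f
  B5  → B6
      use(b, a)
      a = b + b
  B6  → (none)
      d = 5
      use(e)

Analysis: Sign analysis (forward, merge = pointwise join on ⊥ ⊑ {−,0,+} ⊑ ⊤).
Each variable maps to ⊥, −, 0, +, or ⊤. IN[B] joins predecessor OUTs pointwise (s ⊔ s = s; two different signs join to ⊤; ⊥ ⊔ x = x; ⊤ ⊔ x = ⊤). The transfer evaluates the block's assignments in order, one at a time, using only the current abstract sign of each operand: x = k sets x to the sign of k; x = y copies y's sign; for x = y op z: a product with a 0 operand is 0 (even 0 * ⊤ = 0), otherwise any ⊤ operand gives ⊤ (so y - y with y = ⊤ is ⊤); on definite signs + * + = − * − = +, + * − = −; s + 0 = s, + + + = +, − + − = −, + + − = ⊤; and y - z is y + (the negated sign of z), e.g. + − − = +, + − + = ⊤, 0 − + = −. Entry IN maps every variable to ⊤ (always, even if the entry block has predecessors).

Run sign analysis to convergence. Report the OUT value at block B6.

Answer: {a: ⊤, b: ⊤, c: ⊤, d: +, e: ⊤, f: ⊤}

Trace:
Per-block solution:
  B0:  IN=(all ⊤)  OUT=(all ⊤)
  B1:  IN=(all ⊤)  OUT=(all ⊤)
  B2:  IN=(all ⊤)  OUT=(all ⊤)
  B3:  IN=(all ⊤)  OUT={b:+; rest ⊤}
  B4:  IN={b:+; rest ⊤}  OUT=(all ⊤)
  B5:  IN=(all ⊤)  OUT=(all ⊤)
  B6:  IN=(all ⊤)  OUT={d:+; rest ⊤}

Merge at B6: IN[B6] = OUT[B3] ⊔ OUT[B5] = {a: ⊤, b: ⊤, c: ⊤, d: ⊤, e: ⊤, f: ⊤}
Applying B6's transfer function to that IN value gives OUT[B6] (row B6 above).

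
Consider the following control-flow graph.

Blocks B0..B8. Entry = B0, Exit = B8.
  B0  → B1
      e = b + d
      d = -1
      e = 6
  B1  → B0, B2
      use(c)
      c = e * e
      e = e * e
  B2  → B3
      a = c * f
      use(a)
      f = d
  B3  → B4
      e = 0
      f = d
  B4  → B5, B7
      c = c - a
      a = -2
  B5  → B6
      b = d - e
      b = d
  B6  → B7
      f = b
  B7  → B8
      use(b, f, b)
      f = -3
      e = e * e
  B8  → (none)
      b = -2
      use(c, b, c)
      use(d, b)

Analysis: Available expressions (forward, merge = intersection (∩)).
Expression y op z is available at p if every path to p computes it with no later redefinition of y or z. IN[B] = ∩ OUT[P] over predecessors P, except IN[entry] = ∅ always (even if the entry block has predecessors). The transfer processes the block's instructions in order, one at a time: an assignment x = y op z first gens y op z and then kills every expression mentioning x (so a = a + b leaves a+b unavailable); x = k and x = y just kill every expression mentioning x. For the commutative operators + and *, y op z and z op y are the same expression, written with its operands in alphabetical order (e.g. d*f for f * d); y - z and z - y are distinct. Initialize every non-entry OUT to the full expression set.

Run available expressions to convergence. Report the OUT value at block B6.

Answer: {d-e}

Derivation:
Converged values:
  B0:   IN={}   OUT={}
  B1:   IN={}   OUT={}
  B2:   IN={}   OUT={}
  B3:   IN={}   OUT={}
  B4:   IN={}   OUT={}
  B5:   IN={}   OUT={d-e}
  B6:   IN={d-e}   OUT={d-e}
  B7:   IN={}   OUT={}
  B8:   IN={}   OUT={}

Merge at B6: IN[B6] = OUT[B5] = {d-e}
Applying B6's transfer function to that IN value gives OUT[B6] (row B6 above).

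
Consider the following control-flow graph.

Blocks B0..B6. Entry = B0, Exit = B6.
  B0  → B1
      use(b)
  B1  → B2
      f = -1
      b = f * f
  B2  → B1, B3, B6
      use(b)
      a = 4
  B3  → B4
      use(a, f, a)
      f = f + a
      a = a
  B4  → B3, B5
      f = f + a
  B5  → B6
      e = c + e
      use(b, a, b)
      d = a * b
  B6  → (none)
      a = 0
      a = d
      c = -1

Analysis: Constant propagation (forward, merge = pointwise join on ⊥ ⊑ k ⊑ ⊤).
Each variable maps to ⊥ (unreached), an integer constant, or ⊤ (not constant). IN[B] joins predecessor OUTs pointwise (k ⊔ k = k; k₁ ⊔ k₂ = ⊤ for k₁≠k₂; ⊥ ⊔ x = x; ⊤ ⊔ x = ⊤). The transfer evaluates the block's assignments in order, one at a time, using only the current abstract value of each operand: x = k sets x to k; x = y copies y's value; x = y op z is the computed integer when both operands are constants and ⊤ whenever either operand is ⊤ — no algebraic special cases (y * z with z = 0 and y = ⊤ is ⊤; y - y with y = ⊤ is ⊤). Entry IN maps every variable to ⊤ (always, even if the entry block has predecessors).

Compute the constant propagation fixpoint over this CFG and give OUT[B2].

Fixpoint table:
  B0: | IN=(all ⊤) | OUT=(all ⊤)
  B1: | IN=(all ⊤) | OUT={b:1, f:-1; rest ⊤}
  B2: | IN={b:1, f:-1; rest ⊤} | OUT={a:4, b:1, f:-1; rest ⊤}
  B3: | IN={a:4, b:1; rest ⊤} | OUT={a:4, b:1; rest ⊤}
  B4: | IN={a:4, b:1; rest ⊤} | OUT={a:4, b:1; rest ⊤}
  B5: | IN={a:4, b:1; rest ⊤} | OUT={a:4, b:1, d:4; rest ⊤}
  B6: | IN={a:4, b:1; rest ⊤} | OUT={b:1, c:-1; rest ⊤}

Merge at B2: IN[B2] = OUT[B1] = {a: ⊤, b: 1, c: ⊤, d: ⊤, e: ⊤, f: -1}
Applying B2's transfer function to that IN value gives OUT[B2] (row B2 above).

Answer: {a: 4, b: 1, c: ⊤, d: ⊤, e: ⊤, f: -1}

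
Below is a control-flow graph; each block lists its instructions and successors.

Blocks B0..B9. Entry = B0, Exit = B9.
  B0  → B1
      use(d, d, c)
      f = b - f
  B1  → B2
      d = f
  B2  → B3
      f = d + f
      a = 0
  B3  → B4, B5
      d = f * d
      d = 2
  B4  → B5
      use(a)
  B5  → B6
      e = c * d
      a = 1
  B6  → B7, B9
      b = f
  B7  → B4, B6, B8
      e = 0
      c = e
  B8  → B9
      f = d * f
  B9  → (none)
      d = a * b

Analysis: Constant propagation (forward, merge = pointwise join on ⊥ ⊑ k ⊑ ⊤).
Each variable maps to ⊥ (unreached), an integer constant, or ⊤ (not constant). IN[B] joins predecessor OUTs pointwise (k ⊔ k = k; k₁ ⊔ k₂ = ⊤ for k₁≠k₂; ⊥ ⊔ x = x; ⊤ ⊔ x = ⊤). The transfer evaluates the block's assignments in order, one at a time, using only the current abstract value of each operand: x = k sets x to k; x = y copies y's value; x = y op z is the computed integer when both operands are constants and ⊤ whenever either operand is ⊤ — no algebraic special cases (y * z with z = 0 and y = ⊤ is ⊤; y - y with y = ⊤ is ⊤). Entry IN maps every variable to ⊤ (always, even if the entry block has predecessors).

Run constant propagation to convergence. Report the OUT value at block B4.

Converged values:
  B0:   IN=(all ⊤)   OUT=(all ⊤)
  B1:   IN=(all ⊤)   OUT=(all ⊤)
  B2:   IN=(all ⊤)   OUT={a:0; rest ⊤}
  B3:   IN={a:0; rest ⊤}   OUT={a:0, d:2; rest ⊤}
  B4:   IN={d:2; rest ⊤}   OUT={d:2; rest ⊤}
  B5:   IN={d:2; rest ⊤}   OUT={a:1, d:2; rest ⊤}
  B6:   IN={a:1, d:2; rest ⊤}   OUT={a:1, d:2; rest ⊤}
  B7:   IN={a:1, d:2; rest ⊤}   OUT={a:1, c:0, d:2, e:0; rest ⊤}
  B8:   IN={a:1, c:0, d:2, e:0; rest ⊤}   OUT={a:1, c:0, d:2, e:0; rest ⊤}
  B9:   IN={a:1, d:2; rest ⊤}   OUT={a:1; rest ⊤}

Merge at B4: IN[B4] = OUT[B3] ⊔ OUT[B7] = {a: ⊤, b: ⊤, c: ⊤, d: 2, e: ⊤, f: ⊤}
Applying B4's transfer function to that IN value gives OUT[B4] (row B4 above).

Answer: {a: ⊤, b: ⊤, c: ⊤, d: 2, e: ⊤, f: ⊤}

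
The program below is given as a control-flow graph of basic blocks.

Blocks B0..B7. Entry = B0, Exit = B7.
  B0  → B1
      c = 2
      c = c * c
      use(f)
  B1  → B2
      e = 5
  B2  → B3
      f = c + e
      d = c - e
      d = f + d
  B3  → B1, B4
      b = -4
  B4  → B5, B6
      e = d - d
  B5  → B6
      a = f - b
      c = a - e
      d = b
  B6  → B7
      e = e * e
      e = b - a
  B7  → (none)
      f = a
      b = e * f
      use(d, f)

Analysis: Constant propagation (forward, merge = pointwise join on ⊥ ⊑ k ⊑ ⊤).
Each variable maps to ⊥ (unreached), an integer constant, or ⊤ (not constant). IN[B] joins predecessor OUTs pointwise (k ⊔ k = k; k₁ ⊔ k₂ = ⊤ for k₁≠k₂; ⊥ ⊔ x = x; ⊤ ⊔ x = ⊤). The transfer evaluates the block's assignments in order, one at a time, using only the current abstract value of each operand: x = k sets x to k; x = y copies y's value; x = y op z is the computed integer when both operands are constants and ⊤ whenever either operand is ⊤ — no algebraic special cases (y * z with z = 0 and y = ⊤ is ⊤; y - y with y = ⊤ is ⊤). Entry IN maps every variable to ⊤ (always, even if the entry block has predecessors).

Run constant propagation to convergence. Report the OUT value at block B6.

Answer: {a: ⊤, b: -4, c: ⊤, d: ⊤, e: ⊤, f: 9}

Trace:
Converged values:
  B0: | IN=(all ⊤) | OUT={c:4; rest ⊤}
  B1: | IN={c:4; rest ⊤} | OUT={c:4, e:5; rest ⊤}
  B2: | IN={c:4, e:5; rest ⊤} | OUT={c:4, d:8, e:5, f:9; rest ⊤}
  B3: | IN={c:4, d:8, e:5, f:9; rest ⊤} | OUT={b:-4, c:4, d:8, e:5, f:9; rest ⊤}
  B4: | IN={b:-4, c:4, d:8, e:5, f:9; rest ⊤} | OUT={b:-4, c:4, d:8, e:0, f:9; rest ⊤}
  B5: | IN={b:-4, c:4, d:8, e:0, f:9; rest ⊤} | OUT={a:13, b:-4, c:13, d:-4, e:0, f:9; rest ⊤}
  B6: | IN={b:-4, e:0, f:9; rest ⊤} | OUT={b:-4, f:9; rest ⊤}
  B7: | IN={b:-4, f:9; rest ⊤} | OUT=(all ⊤)

Merge at B6: IN[B6] = OUT[B4] ⊔ OUT[B5] = {a: ⊤, b: -4, c: ⊤, d: ⊤, e: 0, f: 9}
Applying B6's transfer function to that IN value gives OUT[B6] (row B6 above).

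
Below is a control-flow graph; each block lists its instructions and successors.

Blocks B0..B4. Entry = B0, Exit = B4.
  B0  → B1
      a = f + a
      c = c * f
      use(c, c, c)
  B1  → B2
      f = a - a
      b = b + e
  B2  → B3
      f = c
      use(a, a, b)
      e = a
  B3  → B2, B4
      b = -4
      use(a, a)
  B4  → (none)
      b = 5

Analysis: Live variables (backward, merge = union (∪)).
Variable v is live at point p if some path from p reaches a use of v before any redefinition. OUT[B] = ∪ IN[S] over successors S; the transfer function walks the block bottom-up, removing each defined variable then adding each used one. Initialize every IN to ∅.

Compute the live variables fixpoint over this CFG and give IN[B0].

Answer: {a, b, c, e, f}

Trace:
Fixpoint table:
  B0:  IN={a, b, c, e, f}  OUT={a, b, c, e}
  B1:  IN={a, b, c, e}  OUT={a, b, c}
  B2:  IN={a, b, c}  OUT={a, c}
  B3:  IN={a, c}  OUT={a, b, c}
  B4:  IN={}  OUT={}

Merge at B0: OUT[B0] = IN[B1] = {a, b, c, e}
Applying B0's transfer function to that OUT value gives IN[B0] (row B0 above).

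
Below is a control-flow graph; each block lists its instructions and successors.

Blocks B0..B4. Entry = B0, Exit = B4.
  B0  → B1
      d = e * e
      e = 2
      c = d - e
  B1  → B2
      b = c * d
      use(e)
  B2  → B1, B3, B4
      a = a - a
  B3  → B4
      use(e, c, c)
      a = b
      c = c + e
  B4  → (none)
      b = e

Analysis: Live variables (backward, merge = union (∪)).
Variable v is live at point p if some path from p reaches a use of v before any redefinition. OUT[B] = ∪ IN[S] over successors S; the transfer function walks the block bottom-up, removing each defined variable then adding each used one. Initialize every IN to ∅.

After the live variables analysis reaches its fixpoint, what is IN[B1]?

Answer: {a, c, d, e}

Working:
Per-block solution:
  B0:  IN={a, e}  OUT={a, c, d, e}
  B1:  IN={a, c, d, e}  OUT={a, b, c, d, e}
  B2:  IN={a, b, c, d, e}  OUT={a, b, c, d, e}
  B3:  IN={b, c, e}  OUT={e}
  B4:  IN={e}  OUT={}

Merge at B1: OUT[B1] = IN[B2] = {a, b, c, d, e}
Applying B1's transfer function to that OUT value gives IN[B1] (row B1 above).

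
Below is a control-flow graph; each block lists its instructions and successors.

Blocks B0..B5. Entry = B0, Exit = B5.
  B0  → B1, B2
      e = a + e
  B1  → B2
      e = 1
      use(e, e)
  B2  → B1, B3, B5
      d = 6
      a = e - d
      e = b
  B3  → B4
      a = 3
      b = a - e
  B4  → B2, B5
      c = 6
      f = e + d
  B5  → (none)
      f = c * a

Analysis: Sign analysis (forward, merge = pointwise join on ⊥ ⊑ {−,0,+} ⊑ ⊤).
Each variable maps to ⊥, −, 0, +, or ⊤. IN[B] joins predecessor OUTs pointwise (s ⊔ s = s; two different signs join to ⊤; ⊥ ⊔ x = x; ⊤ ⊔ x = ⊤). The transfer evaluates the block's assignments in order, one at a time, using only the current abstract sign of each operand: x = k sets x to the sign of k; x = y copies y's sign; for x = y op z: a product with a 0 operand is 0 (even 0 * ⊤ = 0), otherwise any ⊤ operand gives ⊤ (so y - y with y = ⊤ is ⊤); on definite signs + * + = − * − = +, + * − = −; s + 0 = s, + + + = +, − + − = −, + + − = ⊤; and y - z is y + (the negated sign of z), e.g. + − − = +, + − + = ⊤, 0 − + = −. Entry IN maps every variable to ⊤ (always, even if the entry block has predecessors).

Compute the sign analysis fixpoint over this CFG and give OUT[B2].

Answer: {a: ⊤, b: ⊤, c: ⊤, d: +, e: ⊤, f: ⊤}

Derivation:
Per-block solution:
  B0:   IN=(all ⊤)   OUT=(all ⊤)
  B1:   IN=(all ⊤)   OUT={e:+; rest ⊤}
  B2:   IN=(all ⊤)   OUT={d:+; rest ⊤}
  B3:   IN={d:+; rest ⊤}   OUT={a:+, d:+; rest ⊤}
  B4:   IN={a:+, d:+; rest ⊤}   OUT={a:+, c:+, d:+; rest ⊤}
  B5:   IN={d:+; rest ⊤}   OUT={d:+; rest ⊤}

Merge at B2: IN[B2] = OUT[B0] ⊔ OUT[B1] ⊔ OUT[B4] = {a: ⊤, b: ⊤, c: ⊤, d: ⊤, e: ⊤, f: ⊤}
Applying B2's transfer function to that IN value gives OUT[B2] (row B2 above).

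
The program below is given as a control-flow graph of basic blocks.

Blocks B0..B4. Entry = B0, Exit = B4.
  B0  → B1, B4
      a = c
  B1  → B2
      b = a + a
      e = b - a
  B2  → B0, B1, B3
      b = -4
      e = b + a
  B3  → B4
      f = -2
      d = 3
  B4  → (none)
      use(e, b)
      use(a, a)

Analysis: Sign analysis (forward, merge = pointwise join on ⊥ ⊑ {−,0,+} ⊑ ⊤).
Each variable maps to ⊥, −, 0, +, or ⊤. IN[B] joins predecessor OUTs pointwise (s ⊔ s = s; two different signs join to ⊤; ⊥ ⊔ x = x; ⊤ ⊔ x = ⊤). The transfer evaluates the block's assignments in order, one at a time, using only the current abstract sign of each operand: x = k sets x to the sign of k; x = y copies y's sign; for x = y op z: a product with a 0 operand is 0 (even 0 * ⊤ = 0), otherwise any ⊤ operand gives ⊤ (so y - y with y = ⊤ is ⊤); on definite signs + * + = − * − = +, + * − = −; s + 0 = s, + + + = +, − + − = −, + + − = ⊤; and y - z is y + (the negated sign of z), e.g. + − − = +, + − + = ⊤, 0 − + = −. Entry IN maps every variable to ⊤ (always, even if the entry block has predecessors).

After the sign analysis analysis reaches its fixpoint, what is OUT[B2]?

Answer: {a: ⊤, b: -, c: ⊤, d: ⊤, e: ⊤, f: ⊤}

Trace:
Per-block solution:
  B0:  IN=(all ⊤)  OUT=(all ⊤)
  B1:  IN=(all ⊤)  OUT=(all ⊤)
  B2:  IN=(all ⊤)  OUT={b:-; rest ⊤}
  B3:  IN={b:-; rest ⊤}  OUT={b:-, d:+, f:-; rest ⊤}
  B4:  IN=(all ⊤)  OUT=(all ⊤)

Merge at B2: IN[B2] = OUT[B1] = {a: ⊤, b: ⊤, c: ⊤, d: ⊤, e: ⊤, f: ⊤}
Applying B2's transfer function to that IN value gives OUT[B2] (row B2 above).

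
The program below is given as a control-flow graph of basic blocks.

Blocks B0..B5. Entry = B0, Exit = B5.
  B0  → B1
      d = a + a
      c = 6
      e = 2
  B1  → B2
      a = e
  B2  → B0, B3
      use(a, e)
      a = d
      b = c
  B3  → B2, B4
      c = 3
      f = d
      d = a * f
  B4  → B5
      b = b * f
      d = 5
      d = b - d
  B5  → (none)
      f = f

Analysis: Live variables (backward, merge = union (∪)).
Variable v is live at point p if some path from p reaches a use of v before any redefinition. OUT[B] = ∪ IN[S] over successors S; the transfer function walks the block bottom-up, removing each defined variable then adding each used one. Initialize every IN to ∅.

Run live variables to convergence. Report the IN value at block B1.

Per-block solution:
  B0:   IN={a}   OUT={c, d, e}
  B1:   IN={c, d, e}   OUT={a, c, d, e}
  B2:   IN={a, c, d, e}   OUT={a, b, d, e}
  B3:   IN={a, b, d, e}   OUT={a, b, c, d, e, f}
  B4:   IN={b, f}   OUT={f}
  B5:   IN={f}   OUT={}

Merge at B1: OUT[B1] = IN[B2] = {a, c, d, e}
Applying B1's transfer function to that OUT value gives IN[B1] (row B1 above).

Answer: {c, d, e}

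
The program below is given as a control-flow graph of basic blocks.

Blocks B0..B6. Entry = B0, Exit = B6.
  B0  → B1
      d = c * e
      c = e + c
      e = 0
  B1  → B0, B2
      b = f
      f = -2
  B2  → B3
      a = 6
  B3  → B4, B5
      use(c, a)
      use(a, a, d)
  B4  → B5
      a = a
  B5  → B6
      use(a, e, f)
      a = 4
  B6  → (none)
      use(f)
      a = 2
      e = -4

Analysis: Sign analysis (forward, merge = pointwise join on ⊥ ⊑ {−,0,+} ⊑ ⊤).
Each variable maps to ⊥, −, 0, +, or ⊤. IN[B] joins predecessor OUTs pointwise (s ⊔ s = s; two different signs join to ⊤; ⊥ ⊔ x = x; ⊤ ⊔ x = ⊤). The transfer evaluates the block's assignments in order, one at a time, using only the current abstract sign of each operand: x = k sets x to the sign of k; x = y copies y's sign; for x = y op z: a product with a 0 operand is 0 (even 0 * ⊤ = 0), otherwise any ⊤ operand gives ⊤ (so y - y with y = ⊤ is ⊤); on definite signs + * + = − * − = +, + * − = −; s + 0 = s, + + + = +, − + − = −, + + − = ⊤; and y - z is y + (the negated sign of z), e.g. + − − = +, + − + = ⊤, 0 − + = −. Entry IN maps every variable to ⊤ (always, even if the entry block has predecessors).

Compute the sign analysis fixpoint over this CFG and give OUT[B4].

Fixpoint table:
  B0:   IN=(all ⊤)   OUT={e:0; rest ⊤}
  B1:   IN={e:0; rest ⊤}   OUT={e:0, f:-; rest ⊤}
  B2:   IN={e:0, f:-; rest ⊤}   OUT={a:+, e:0, f:-; rest ⊤}
  B3:   IN={a:+, e:0, f:-; rest ⊤}   OUT={a:+, e:0, f:-; rest ⊤}
  B4:   IN={a:+, e:0, f:-; rest ⊤}   OUT={a:+, e:0, f:-; rest ⊤}
  B5:   IN={a:+, e:0, f:-; rest ⊤}   OUT={a:+, e:0, f:-; rest ⊤}
  B6:   IN={a:+, e:0, f:-; rest ⊤}   OUT={a:+, e:-, f:-; rest ⊤}

Merge at B4: IN[B4] = OUT[B3] = {a: +, b: ⊤, c: ⊤, d: ⊤, e: 0, f: -}
Applying B4's transfer function to that IN value gives OUT[B4] (row B4 above).

Answer: {a: +, b: ⊤, c: ⊤, d: ⊤, e: 0, f: -}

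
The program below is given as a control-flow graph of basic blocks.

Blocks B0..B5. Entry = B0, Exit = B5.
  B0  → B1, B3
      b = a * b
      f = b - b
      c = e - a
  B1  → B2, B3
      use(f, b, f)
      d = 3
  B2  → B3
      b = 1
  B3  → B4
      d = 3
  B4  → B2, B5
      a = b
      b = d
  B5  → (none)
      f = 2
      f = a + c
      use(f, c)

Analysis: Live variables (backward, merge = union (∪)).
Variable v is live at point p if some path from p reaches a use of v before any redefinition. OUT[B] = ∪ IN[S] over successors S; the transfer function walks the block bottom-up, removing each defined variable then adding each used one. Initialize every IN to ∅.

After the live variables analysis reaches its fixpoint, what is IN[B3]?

Converged values:
  B0:   IN={a, b, e}   OUT={b, c, f}
  B1:   IN={b, c, f}   OUT={b, c}
  B2:   IN={c}   OUT={b, c}
  B3:   IN={b, c}   OUT={b, c, d}
  B4:   IN={b, c, d}   OUT={a, c}
  B5:   IN={a, c}   OUT={}

Merge at B3: OUT[B3] = IN[B4] = {b, c, d}
Applying B3's transfer function to that OUT value gives IN[B3] (row B3 above).

Answer: {b, c}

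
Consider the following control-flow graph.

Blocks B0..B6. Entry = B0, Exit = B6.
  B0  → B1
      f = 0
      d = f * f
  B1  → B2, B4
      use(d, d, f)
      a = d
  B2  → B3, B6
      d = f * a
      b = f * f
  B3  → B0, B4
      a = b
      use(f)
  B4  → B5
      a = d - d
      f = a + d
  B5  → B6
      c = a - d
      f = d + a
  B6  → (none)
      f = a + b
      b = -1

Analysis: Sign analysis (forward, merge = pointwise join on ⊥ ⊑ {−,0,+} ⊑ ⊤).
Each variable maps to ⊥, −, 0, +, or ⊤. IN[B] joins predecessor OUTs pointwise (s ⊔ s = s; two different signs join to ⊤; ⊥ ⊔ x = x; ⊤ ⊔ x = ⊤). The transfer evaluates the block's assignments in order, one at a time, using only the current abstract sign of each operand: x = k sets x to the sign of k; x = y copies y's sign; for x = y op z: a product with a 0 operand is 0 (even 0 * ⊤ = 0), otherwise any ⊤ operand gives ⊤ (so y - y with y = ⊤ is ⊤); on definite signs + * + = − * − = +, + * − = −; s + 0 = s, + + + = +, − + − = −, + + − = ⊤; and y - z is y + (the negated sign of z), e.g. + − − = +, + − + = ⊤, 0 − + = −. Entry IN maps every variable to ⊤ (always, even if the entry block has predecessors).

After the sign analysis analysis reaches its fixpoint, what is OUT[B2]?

Converged values:
  B0: | IN=(all ⊤) | OUT={d:0, f:0; rest ⊤}
  B1: | IN={d:0, f:0; rest ⊤} | OUT={a:0, d:0, f:0; rest ⊤}
  B2: | IN={a:0, d:0, f:0; rest ⊤} | OUT={a:0, b:0, d:0, f:0; rest ⊤}
  B3: | IN={a:0, b:0, d:0, f:0; rest ⊤} | OUT={a:0, b:0, d:0, f:0; rest ⊤}
  B4: | IN={a:0, d:0, f:0; rest ⊤} | OUT={a:0, d:0, f:0; rest ⊤}
  B5: | IN={a:0, d:0, f:0; rest ⊤} | OUT={a:0, c:0, d:0, f:0; rest ⊤}
  B6: | IN={a:0, d:0, f:0; rest ⊤} | OUT={a:0, b:-, d:0; rest ⊤}

Merge at B2: IN[B2] = OUT[B1] = {a: 0, b: ⊤, c: ⊤, d: 0, e: ⊤, f: 0}
Applying B2's transfer function to that IN value gives OUT[B2] (row B2 above).

Answer: {a: 0, b: 0, c: ⊤, d: 0, e: ⊤, f: 0}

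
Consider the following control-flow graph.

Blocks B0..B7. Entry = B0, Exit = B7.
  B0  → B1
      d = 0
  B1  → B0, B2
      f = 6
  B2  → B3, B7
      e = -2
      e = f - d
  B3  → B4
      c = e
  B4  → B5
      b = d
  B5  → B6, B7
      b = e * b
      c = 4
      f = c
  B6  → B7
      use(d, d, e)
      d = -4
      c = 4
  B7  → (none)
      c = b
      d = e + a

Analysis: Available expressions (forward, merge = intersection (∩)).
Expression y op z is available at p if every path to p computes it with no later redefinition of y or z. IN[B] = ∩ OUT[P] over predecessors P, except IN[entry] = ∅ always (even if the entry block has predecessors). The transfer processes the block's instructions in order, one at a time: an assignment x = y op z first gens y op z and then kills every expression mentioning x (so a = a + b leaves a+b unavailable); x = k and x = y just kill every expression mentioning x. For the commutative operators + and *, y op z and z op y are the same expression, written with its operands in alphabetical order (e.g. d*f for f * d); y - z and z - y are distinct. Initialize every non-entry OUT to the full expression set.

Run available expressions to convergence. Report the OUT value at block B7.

Converged values:
  B0: | IN={} | OUT={}
  B1: | IN={} | OUT={}
  B2: | IN={} | OUT={f-d}
  B3: | IN={f-d} | OUT={f-d}
  B4: | IN={f-d} | OUT={f-d}
  B5: | IN={f-d} | OUT={}
  B6: | IN={} | OUT={}
  B7: | IN={} | OUT={a+e}

Merge at B7: IN[B7] = OUT[B2] ∩ OUT[B5] ∩ OUT[B6] = {}
Applying B7's transfer function to that IN value gives OUT[B7] (row B7 above).

Answer: {a+e}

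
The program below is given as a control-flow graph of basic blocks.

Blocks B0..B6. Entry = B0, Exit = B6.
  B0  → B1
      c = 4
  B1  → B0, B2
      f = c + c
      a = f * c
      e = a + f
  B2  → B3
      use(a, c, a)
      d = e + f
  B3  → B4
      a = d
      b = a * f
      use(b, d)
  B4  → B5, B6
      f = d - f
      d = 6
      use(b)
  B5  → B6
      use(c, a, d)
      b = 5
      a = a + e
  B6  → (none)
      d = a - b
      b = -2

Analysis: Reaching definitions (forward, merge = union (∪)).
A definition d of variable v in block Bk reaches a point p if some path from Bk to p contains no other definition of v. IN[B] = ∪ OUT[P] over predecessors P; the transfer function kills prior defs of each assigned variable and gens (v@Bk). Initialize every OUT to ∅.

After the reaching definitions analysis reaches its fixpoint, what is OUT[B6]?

Converged values:
  B0: | IN={a@B1, c@B0, e@B1, f@B1} | OUT={a@B1, c@B0, e@B1, f@B1}
  B1: | IN={a@B1, c@B0, e@B1, f@B1} | OUT={a@B1, c@B0, e@B1, f@B1}
  B2: | IN={a@B1, c@B0, e@B1, f@B1} | OUT={a@B1, c@B0, d@B2, e@B1, f@B1}
  B3: | IN={a@B1, c@B0, d@B2, e@B1, f@B1} | OUT={a@B3, b@B3, c@B0, d@B2, e@B1, f@B1}
  B4: | IN={a@B3, b@B3, c@B0, d@B2, e@B1, f@B1} | OUT={a@B3, b@B3, c@B0, d@B4, e@B1, f@B4}
  B5: | IN={a@B3, b@B3, c@B0, d@B4, e@B1, f@B4} | OUT={a@B5, b@B5, c@B0, d@B4, e@B1, f@B4}
  B6: | IN={a@B3, a@B5, b@B3, b@B5, c@B0, d@B4, e@B1, f@B4} | OUT={a@B3, a@B5, b@B6, c@B0, d@B6, e@B1, f@B4}

Merge at B6: IN[B6] = OUT[B4] ⊔ OUT[B5] = {a@B3, a@B5, b@B3, b@B5, c@B0, d@B4, e@B1, f@B4}
Applying B6's transfer function to that IN value gives OUT[B6] (row B6 above).

Answer: {a@B3, a@B5, b@B6, c@B0, d@B6, e@B1, f@B4}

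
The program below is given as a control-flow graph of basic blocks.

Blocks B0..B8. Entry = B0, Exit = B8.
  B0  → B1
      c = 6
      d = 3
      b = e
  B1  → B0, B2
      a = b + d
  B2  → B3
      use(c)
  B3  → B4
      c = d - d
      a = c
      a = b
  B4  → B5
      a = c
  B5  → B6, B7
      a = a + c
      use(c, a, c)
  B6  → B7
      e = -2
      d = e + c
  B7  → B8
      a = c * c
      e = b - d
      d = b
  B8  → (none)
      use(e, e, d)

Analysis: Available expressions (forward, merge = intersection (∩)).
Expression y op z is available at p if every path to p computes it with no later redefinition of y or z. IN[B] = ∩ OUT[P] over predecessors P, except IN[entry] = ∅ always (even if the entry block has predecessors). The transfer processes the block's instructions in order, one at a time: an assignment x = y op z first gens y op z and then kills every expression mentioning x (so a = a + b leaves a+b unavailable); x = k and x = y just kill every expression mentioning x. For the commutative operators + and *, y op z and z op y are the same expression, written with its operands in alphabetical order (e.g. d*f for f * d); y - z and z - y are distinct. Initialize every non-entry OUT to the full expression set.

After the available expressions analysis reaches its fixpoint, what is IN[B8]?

Answer: {c*c}

Derivation:
Converged values:
  B0:  IN={}  OUT={}
  B1:  IN={}  OUT={b+d}
  B2:  IN={b+d}  OUT={b+d}
  B3:  IN={b+d}  OUT={b+d, d-d}
  B4:  IN={b+d, d-d}  OUT={b+d, d-d}
  B5:  IN={b+d, d-d}  OUT={b+d, d-d}
  B6:  IN={b+d, d-d}  OUT={c+e}
  B7:  IN={}  OUT={c*c}
  B8:  IN={c*c}  OUT={c*c}

Merge at B8: IN[B8] = OUT[B7] = {c*c}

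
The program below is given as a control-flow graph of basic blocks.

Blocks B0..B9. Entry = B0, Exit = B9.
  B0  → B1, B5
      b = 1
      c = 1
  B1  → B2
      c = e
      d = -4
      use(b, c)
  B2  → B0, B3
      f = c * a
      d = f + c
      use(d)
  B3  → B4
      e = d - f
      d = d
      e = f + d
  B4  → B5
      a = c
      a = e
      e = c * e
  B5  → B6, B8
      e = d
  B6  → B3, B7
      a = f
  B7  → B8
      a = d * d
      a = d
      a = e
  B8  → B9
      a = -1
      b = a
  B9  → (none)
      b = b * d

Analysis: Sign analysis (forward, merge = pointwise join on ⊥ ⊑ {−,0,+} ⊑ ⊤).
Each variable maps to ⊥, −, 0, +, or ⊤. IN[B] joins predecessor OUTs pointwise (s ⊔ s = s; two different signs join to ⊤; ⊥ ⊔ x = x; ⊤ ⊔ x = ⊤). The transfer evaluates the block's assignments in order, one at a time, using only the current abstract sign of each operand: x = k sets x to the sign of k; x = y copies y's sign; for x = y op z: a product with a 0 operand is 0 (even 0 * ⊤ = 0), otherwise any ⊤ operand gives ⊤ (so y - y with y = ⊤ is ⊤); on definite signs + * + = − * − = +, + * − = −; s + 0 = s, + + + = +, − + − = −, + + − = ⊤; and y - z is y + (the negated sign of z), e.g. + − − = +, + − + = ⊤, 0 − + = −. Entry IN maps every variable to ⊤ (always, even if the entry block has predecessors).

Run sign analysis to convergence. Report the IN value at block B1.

Answer: {a: ⊤, b: +, c: +, d: ⊤, e: ⊤, f: ⊤}

Derivation:
Per-block solution:
  B0:   IN=(all ⊤)   OUT={b:+, c:+; rest ⊤}
  B1:   IN={b:+, c:+; rest ⊤}   OUT={b:+, d:-; rest ⊤}
  B2:   IN={b:+, d:-; rest ⊤}   OUT={b:+; rest ⊤}
  B3:   IN={b:+; rest ⊤}   OUT={b:+; rest ⊤}
  B4:   IN={b:+; rest ⊤}   OUT={b:+; rest ⊤}
  B5:   IN={b:+; rest ⊤}   OUT={b:+; rest ⊤}
  B6:   IN={b:+; rest ⊤}   OUT={b:+; rest ⊤}
  B7:   IN={b:+; rest ⊤}   OUT={b:+; rest ⊤}
  B8:   IN={b:+; rest ⊤}   OUT={a:-, b:-; rest ⊤}
  B9:   IN={a:-, b:-; rest ⊤}   OUT={a:-; rest ⊤}

Merge at B1: IN[B1] = OUT[B0] = {a: ⊤, b: +, c: +, d: ⊤, e: ⊤, f: ⊤}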